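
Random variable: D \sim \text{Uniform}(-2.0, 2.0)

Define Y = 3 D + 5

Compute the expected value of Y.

For Y = 3D + 5:
E[Y] = 3 * E[D] + 5
E[D] = (-2 + 2)/2 = 0
E[Y] = 3 * 0 + 5 = 5

5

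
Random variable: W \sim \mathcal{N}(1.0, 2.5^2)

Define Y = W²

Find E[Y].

E[W²] = Var(W) + (E[W])² = 6.25 + 1 = 7.25

7.25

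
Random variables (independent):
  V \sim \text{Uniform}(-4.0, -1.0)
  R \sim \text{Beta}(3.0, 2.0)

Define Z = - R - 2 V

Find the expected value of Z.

E[Z] = -2*E[V] - 1*E[R]
E[V] = -2.5
E[R] = 0.6
E[Z] = -2*(-2.5) - 1*0.6 = 4.4

4.4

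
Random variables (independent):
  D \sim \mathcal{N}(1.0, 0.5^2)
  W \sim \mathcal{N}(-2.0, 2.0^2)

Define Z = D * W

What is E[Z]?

For independent RVs: E[XY] = E[X]*E[Y]
E[D] = 1
E[W] = -2
E[Z] = 1 * (-2) = -2

-2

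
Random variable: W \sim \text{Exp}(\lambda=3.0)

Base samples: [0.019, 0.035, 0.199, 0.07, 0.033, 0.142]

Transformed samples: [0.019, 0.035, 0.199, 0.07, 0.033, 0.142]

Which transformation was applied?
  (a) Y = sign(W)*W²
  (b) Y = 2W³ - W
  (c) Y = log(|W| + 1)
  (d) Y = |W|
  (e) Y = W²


Checking option (d) Y = |W|:
  W = 0.019 -> Y = 0.019 ✓
  W = 0.035 -> Y = 0.035 ✓
  W = 0.199 -> Y = 0.199 ✓
All samples match this transformation.

(d) |W|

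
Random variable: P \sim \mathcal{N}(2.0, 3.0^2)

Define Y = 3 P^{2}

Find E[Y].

E[Y] = 3*E[P²]
E[P] = 2
E[P²] = Var(P) + (E[P])² = 9 + 4 = 13
E[Y] = 3*13 = 39

39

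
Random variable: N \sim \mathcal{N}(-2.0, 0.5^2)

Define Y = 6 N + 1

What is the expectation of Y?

For Y = 6N + 1:
E[Y] = 6 * E[N] + 1
E[N] = -2.0 = -2
E[Y] = 6 * (-2) + 1 = -11

-11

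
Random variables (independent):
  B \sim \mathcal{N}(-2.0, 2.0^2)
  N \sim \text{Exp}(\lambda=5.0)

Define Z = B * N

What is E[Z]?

For independent RVs: E[XY] = E[X]*E[Y]
E[B] = -2
E[N] = 0.2
E[Z] = -2 * 0.2 = -0.4

-0.4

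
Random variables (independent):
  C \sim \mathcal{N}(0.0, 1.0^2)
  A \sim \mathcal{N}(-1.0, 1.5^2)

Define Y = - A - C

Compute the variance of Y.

For independent RVs: Var(aX + bY) = a²Var(X) + b²Var(Y)
Var(C) = 1
Var(A) = 2.25
Var(Y) = (-1)²*1 + (-1)²*2.25
= 1*1 + 1*2.25 = 3.25

3.25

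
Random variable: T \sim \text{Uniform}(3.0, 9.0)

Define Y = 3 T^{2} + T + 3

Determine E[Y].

E[Y] = 3*E[T²] + 1*E[T] + 3
E[T] = 6
E[T²] = Var(T) + (E[T])² = 3 + 36 = 39
E[Y] = 3*39 + 1*6 + 3 = 126

126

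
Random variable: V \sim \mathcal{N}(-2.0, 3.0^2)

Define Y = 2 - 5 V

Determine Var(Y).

For Y = aV + b: Var(Y) = a² * Var(V)
Var(V) = 3.0^2 = 9
Var(Y) = (-5)² * 9 = 25 * 9 = 225

225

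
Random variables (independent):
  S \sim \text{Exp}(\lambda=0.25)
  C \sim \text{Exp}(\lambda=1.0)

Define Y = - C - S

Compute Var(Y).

For independent RVs: Var(aX + bY) = a²Var(X) + b²Var(Y)
Var(S) = 16
Var(C) = 1
Var(Y) = (-1)²*16 + (-1)²*1
= 1*16 + 1*1 = 17

17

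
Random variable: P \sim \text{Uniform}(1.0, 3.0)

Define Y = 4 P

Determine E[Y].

For Y = 4P:
E[Y] = 4 * E[P]
E[P] = (1 + 3)/2 = 2
E[Y] = 4 * 2 = 8

8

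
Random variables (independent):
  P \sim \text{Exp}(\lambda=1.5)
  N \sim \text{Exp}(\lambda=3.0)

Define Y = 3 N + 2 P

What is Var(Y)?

For independent RVs: Var(aX + bY) = a²Var(X) + b²Var(Y)
Var(P) = 0.44444444
Var(N) = 0.11111111
Var(Y) = 2²*0.44444444 + 3²*0.11111111
= 4*0.44444444 + 9*0.11111111 = 2.7777778

2.7777778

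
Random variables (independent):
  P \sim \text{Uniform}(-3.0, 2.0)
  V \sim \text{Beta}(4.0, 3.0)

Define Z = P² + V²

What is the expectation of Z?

E[Z] = E[P²] + E[V²]
E[P²] = Var(P) + E[P]² = 2.0833333 + 0.25 = 2.3333333
E[V²] = Var(V) + E[V]² = 0.030612245 + 0.32653061 = 0.35714286
E[Z] = 2.3333333 + 0.35714286 = 2.6904762

2.6904762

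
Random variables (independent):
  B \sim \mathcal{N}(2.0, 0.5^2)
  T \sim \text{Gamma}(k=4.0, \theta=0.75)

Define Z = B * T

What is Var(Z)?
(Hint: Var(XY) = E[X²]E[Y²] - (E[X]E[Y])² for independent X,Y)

Var(XY) = E[X²]E[Y²] - (E[X]E[Y])²
E[B] = 2, Var(B) = 0.25
E[T] = 3, Var(T) = 2.25
E[B²] = 0.25 + 2² = 4.25
E[T²] = 2.25 + 3² = 11.25
Var(Z) = 4.25*11.25 - (2*3)²
= 47.8125 - 36 = 11.8125

11.8125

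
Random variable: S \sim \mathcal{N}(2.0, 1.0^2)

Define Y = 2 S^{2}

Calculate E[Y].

E[Y] = 2*E[S²]
E[S] = 2
E[S²] = Var(S) + (E[S])² = 1 + 4 = 5
E[Y] = 2*5 = 10

10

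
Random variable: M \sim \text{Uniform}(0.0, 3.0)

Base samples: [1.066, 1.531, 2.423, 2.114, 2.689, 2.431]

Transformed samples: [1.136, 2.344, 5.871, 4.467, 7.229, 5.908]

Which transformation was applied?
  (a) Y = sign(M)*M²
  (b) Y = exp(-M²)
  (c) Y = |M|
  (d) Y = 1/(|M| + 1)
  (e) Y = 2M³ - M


Checking option (a) Y = sign(M)*M²:
  M = 1.066 -> Y = 1.136 ✓
  M = 1.531 -> Y = 2.344 ✓
  M = 2.423 -> Y = 5.871 ✓
All samples match this transformation.

(a) sign(M)*M²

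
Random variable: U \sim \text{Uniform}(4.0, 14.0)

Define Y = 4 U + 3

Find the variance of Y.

For Y = aU + b: Var(Y) = a² * Var(U)
Var(U) = (14 - 4)^2/12 = 8.3333333
Var(Y) = 4² * 8.3333333 = 16 * 8.3333333 = 133.33333

133.33333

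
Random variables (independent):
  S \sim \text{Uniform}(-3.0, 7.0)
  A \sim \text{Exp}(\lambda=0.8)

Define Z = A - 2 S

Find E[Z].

E[Z] = -2*E[S] + 1*E[A]
E[S] = 2
E[A] = 1.25
E[Z] = -2*2 + 1*1.25 = -2.75

-2.75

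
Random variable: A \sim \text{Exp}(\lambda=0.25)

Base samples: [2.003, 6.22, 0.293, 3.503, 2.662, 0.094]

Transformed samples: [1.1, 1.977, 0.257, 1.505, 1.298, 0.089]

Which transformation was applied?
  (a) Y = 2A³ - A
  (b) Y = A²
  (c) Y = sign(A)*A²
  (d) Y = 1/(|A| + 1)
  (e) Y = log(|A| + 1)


Checking option (e) Y = log(|A| + 1):
  A = 2.003 -> Y = 1.1 ✓
  A = 6.22 -> Y = 1.977 ✓
  A = 0.293 -> Y = 0.257 ✓
All samples match this transformation.

(e) log(|A| + 1)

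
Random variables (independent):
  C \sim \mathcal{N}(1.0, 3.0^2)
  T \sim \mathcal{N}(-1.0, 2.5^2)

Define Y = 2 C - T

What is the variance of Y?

For independent RVs: Var(aX + bY) = a²Var(X) + b²Var(Y)
Var(C) = 9
Var(T) = 6.25
Var(Y) = 2²*9 + (-1)²*6.25
= 4*9 + 1*6.25 = 42.25

42.25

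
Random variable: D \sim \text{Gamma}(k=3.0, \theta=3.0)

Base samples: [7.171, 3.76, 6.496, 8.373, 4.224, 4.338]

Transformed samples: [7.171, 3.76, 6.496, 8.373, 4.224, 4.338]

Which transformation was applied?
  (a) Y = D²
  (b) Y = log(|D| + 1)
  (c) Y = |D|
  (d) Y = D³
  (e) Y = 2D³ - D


Checking option (c) Y = |D|:
  D = 7.171 -> Y = 7.171 ✓
  D = 3.76 -> Y = 3.76 ✓
  D = 6.496 -> Y = 6.496 ✓
All samples match this transformation.

(c) |D|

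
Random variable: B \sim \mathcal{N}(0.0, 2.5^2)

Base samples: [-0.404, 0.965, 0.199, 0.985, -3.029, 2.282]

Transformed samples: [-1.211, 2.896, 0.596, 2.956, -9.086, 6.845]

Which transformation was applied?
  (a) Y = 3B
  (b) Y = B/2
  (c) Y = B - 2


Checking option (a) Y = 3B:
  B = -0.404 -> Y = -1.211 ✓
  B = 0.965 -> Y = 2.896 ✓
  B = 0.199 -> Y = 0.596 ✓
All samples match this transformation.

(a) 3B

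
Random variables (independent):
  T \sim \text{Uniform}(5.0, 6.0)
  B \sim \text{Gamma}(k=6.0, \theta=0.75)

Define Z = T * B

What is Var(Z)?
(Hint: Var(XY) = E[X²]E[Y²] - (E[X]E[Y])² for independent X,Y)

Var(XY) = E[X²]E[Y²] - (E[X]E[Y])²
E[T] = 5.5, Var(T) = 0.083333333
E[B] = 4.5, Var(B) = 3.375
E[T²] = 0.083333333 + 5.5² = 30.333333
E[B²] = 3.375 + 4.5² = 23.625
Var(Z) = 30.333333*23.625 - (5.5*4.5)²
= 716.625 - 612.5625 = 104.0625

104.0625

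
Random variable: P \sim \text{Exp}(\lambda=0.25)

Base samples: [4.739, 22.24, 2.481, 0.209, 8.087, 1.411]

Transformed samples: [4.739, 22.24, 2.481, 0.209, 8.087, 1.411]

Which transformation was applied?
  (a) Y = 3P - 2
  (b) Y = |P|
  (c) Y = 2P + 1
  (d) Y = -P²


Checking option (b) Y = |P|:
  P = 4.739 -> Y = 4.739 ✓
  P = 22.24 -> Y = 22.24 ✓
  P = 2.481 -> Y = 2.481 ✓
All samples match this transformation.

(b) |P|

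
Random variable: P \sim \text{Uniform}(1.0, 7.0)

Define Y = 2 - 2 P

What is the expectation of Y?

For Y = -2P + 2:
E[Y] = -2 * E[P] + 2
E[P] = (1 + 7)/2 = 4
E[Y] = -2 * 4 + 2 = -6

-6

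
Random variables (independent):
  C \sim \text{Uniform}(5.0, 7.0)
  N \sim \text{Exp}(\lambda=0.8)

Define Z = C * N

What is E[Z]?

For independent RVs: E[XY] = E[X]*E[Y]
E[C] = 6
E[N] = 1.25
E[Z] = 6 * 1.25 = 7.5

7.5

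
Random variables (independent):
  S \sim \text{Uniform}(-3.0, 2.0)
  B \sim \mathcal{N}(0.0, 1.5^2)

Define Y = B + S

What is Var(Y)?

For independent RVs: Var(aX + bY) = a²Var(X) + b²Var(Y)
Var(S) = 2.0833333
Var(B) = 2.25
Var(Y) = 1²*2.0833333 + 1²*2.25
= 1*2.0833333 + 1*2.25 = 4.3333333

4.3333333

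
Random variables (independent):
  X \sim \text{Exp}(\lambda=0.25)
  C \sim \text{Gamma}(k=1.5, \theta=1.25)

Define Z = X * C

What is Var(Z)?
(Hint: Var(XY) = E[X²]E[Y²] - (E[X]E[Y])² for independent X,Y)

Var(XY) = E[X²]E[Y²] - (E[X]E[Y])²
E[X] = 4, Var(X) = 16
E[C] = 1.875, Var(C) = 2.34375
E[X²] = 16 + 4² = 32
E[C²] = 2.34375 + 1.875² = 5.859375
Var(Z) = 32*5.859375 - (4*1.875)²
= 187.5 - 56.25 = 131.25

131.25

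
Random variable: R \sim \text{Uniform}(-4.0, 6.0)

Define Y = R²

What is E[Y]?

Using E[X²] = Var(X) + (E[X])²:
E[R] = 1
Var(R) = (6 + 4)^2/12 = 8.3333333
E[R²] = 8.3333333 + 1² = 8.3333333 + 1 = 9.3333333

9.3333333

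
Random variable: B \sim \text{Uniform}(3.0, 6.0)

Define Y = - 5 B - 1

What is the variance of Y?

For Y = aB + b: Var(Y) = a² * Var(B)
Var(B) = (6 - 3)^2/12 = 0.75
Var(Y) = (-5)² * 0.75 = 25 * 0.75 = 18.75

18.75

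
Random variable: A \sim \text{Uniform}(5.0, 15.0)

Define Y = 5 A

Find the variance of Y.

For Y = aA + b: Var(Y) = a² * Var(A)
Var(A) = (15 - 5)^2/12 = 8.3333333
Var(Y) = 5² * 8.3333333 = 25 * 8.3333333 = 208.33333

208.33333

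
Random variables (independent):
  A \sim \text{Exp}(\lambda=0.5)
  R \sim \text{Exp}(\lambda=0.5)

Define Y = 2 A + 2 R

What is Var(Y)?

For independent RVs: Var(aX + bY) = a²Var(X) + b²Var(Y)
Var(A) = 4
Var(R) = 4
Var(Y) = 2²*4 + 2²*4
= 4*4 + 4*4 = 32

32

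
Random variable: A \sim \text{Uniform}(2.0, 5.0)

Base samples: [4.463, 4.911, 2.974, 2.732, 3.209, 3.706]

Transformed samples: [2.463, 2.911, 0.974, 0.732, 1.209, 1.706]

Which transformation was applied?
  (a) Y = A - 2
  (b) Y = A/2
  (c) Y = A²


Checking option (a) Y = A - 2:
  A = 4.463 -> Y = 2.463 ✓
  A = 4.911 -> Y = 2.911 ✓
  A = 2.974 -> Y = 0.974 ✓
All samples match this transformation.

(a) A - 2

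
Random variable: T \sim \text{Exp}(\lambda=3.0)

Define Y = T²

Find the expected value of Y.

Using E[X²] = Var(X) + (E[X])²:
E[T] = 0.33333333
Var(T) = 1/3.0^2 = 0.11111111
E[T²] = 0.11111111 + 0.33333333² = 0.11111111 + 0.11111111 = 0.22222222

0.22222222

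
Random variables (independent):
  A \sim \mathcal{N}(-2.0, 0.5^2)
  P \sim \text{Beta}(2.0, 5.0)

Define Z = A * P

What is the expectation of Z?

For independent RVs: E[XY] = E[X]*E[Y]
E[A] = -2
E[P] = 0.28571429
E[Z] = -2 * 0.28571429 = -0.57142857

-0.57142857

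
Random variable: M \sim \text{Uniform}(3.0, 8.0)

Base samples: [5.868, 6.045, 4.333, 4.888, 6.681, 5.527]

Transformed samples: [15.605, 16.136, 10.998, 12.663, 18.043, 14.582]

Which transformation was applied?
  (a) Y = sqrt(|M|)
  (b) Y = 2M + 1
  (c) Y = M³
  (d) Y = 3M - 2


Checking option (d) Y = 3M - 2:
  M = 5.868 -> Y = 15.605 ✓
  M = 6.045 -> Y = 16.136 ✓
  M = 4.333 -> Y = 10.998 ✓
All samples match this transformation.

(d) 3M - 2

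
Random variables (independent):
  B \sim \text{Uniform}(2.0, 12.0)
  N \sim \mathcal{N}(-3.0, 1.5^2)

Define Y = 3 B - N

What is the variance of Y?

For independent RVs: Var(aX + bY) = a²Var(X) + b²Var(Y)
Var(B) = 8.3333333
Var(N) = 2.25
Var(Y) = 3²*8.3333333 + (-1)²*2.25
= 9*8.3333333 + 1*2.25 = 77.25

77.25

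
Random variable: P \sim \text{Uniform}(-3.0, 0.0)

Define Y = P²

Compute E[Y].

E[P²] = Var(P) + (E[P])² = 0.75 + 2.25 = 3

3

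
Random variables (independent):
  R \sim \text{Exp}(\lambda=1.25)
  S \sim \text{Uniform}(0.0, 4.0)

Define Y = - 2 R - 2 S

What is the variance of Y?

For independent RVs: Var(aX + bY) = a²Var(X) + b²Var(Y)
Var(R) = 0.64
Var(S) = 1.3333333
Var(Y) = (-2)²*0.64 + (-2)²*1.3333333
= 4*0.64 + 4*1.3333333 = 7.8933333

7.8933333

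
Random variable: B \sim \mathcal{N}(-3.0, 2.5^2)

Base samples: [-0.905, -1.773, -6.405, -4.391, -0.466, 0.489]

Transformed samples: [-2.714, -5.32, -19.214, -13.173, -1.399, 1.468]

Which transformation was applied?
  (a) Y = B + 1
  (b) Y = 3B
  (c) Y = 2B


Checking option (b) Y = 3B:
  B = -0.905 -> Y = -2.714 ✓
  B = -1.773 -> Y = -5.32 ✓
  B = -6.405 -> Y = -19.214 ✓
All samples match this transformation.

(b) 3B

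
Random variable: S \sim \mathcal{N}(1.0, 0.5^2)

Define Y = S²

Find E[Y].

Using E[X²] = Var(X) + (E[X])²:
E[S] = 1
Var(S) = 0.5^2 = 0.25
E[S²] = 0.25 + 1² = 0.25 + 1 = 1.25

1.25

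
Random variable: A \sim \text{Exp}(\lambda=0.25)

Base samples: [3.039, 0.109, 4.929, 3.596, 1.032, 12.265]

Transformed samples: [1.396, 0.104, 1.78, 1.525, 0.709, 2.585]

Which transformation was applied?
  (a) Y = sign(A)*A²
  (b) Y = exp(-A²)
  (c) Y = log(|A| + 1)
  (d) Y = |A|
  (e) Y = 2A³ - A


Checking option (c) Y = log(|A| + 1):
  A = 3.039 -> Y = 1.396 ✓
  A = 0.109 -> Y = 0.104 ✓
  A = 4.929 -> Y = 1.78 ✓
All samples match this transformation.

(c) log(|A| + 1)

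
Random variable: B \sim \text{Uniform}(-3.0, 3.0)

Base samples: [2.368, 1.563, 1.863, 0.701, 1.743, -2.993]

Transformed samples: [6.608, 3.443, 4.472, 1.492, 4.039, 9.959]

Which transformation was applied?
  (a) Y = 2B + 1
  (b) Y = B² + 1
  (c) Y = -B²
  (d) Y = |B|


Checking option (b) Y = B² + 1:
  B = 2.368 -> Y = 6.608 ✓
  B = 1.563 -> Y = 3.443 ✓
  B = 1.863 -> Y = 4.472 ✓
All samples match this transformation.

(b) B² + 1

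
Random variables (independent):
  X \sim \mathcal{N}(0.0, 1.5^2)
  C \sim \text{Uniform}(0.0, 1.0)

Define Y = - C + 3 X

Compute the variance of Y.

For independent RVs: Var(aX + bY) = a²Var(X) + b²Var(Y)
Var(X) = 2.25
Var(C) = 0.083333333
Var(Y) = 3²*2.25 + (-1)²*0.083333333
= 9*2.25 + 1*0.083333333 = 20.333333

20.333333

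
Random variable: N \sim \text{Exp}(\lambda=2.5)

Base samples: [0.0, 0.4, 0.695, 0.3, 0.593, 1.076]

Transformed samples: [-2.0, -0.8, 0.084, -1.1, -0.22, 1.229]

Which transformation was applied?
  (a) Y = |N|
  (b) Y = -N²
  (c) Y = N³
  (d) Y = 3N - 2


Checking option (d) Y = 3N - 2:
  N = 0.0 -> Y = -2.0 ✓
  N = 0.4 -> Y = -0.8 ✓
  N = 0.695 -> Y = 0.084 ✓
All samples match this transformation.

(d) 3N - 2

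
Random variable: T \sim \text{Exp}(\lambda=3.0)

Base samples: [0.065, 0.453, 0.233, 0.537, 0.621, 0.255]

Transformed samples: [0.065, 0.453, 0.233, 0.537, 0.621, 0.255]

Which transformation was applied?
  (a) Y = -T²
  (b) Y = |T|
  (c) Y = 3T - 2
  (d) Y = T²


Checking option (b) Y = |T|:
  T = 0.065 -> Y = 0.065 ✓
  T = 0.453 -> Y = 0.453 ✓
  T = 0.233 -> Y = 0.233 ✓
All samples match this transformation.

(b) |T|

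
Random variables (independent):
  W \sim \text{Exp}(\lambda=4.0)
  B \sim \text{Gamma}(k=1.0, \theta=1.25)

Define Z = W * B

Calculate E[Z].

For independent RVs: E[XY] = E[X]*E[Y]
E[W] = 0.25
E[B] = 1.25
E[Z] = 0.25 * 1.25 = 0.3125

0.3125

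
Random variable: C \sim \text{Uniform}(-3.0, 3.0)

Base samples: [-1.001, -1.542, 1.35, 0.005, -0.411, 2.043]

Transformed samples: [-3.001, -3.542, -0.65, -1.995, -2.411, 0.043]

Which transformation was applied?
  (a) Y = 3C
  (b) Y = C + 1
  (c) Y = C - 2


Checking option (c) Y = C - 2:
  C = -1.001 -> Y = -3.001 ✓
  C = -1.542 -> Y = -3.542 ✓
  C = 1.35 -> Y = -0.65 ✓
All samples match this transformation.

(c) C - 2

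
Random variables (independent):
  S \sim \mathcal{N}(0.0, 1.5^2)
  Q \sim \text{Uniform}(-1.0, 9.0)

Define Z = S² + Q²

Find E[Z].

E[Z] = E[S²] + E[Q²]
E[S²] = Var(S) + E[S]² = 2.25 + 0 = 2.25
E[Q²] = Var(Q) + E[Q]² = 8.3333333 + 16 = 24.333333
E[Z] = 2.25 + 24.333333 = 26.583333

26.583333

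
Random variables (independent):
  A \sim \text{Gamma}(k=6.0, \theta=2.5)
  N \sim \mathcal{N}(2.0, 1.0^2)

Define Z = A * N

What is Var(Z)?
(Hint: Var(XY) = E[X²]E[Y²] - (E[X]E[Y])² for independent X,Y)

Var(XY) = E[X²]E[Y²] - (E[X]E[Y])²
E[A] = 15, Var(A) = 37.5
E[N] = 2, Var(N) = 1
E[A²] = 37.5 + 15² = 262.5
E[N²] = 1 + 2² = 5
Var(Z) = 262.5*5 - (15*2)²
= 1312.5 - 900 = 412.5

412.5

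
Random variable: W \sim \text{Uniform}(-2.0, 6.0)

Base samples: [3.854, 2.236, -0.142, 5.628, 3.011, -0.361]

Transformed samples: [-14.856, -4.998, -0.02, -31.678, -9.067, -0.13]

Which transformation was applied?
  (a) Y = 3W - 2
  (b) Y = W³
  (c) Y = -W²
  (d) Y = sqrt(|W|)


Checking option (c) Y = -W²:
  W = 3.854 -> Y = -14.856 ✓
  W = 2.236 -> Y = -4.998 ✓
  W = -0.142 -> Y = -0.02 ✓
All samples match this transformation.

(c) -W²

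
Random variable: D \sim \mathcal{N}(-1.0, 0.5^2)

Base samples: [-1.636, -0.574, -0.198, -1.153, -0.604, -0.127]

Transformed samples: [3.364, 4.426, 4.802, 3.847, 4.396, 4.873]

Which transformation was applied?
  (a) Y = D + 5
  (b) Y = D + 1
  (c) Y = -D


Checking option (a) Y = D + 5:
  D = -1.636 -> Y = 3.364 ✓
  D = -0.574 -> Y = 4.426 ✓
  D = -0.198 -> Y = 4.802 ✓
All samples match this transformation.

(a) D + 5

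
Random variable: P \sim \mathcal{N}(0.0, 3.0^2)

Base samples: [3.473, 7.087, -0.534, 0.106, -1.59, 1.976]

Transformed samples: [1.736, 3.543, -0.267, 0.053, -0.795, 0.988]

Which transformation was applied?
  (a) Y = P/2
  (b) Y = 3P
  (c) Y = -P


Checking option (a) Y = P/2:
  P = 3.473 -> Y = 1.736 ✓
  P = 7.087 -> Y = 3.543 ✓
  P = -0.534 -> Y = -0.267 ✓
All samples match this transformation.

(a) P/2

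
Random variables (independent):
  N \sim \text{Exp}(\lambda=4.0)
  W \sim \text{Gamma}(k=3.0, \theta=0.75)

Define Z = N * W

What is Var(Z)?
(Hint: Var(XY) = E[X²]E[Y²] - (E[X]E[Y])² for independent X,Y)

Var(XY) = E[X²]E[Y²] - (E[X]E[Y])²
E[N] = 0.25, Var(N) = 0.0625
E[W] = 2.25, Var(W) = 1.6875
E[N²] = 0.0625 + 0.25² = 0.125
E[W²] = 1.6875 + 2.25² = 6.75
Var(Z) = 0.125*6.75 - (0.25*2.25)²
= 0.84375 - 0.31640625 = 0.52734375

0.52734375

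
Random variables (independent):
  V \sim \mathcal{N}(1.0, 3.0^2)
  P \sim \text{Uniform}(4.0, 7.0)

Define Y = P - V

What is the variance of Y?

For independent RVs: Var(aX + bY) = a²Var(X) + b²Var(Y)
Var(V) = 9
Var(P) = 0.75
Var(Y) = (-1)²*9 + 1²*0.75
= 1*9 + 1*0.75 = 9.75

9.75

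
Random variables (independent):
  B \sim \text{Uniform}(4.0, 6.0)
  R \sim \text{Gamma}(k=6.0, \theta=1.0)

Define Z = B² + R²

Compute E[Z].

E[Z] = E[B²] + E[R²]
E[B²] = Var(B) + E[B]² = 0.33333333 + 25 = 25.333333
E[R²] = Var(R) + E[R]² = 6 + 36 = 42
E[Z] = 25.333333 + 42 = 67.333333

67.333333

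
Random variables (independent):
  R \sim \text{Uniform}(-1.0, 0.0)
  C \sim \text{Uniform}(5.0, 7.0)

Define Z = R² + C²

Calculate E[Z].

E[Z] = E[R²] + E[C²]
E[R²] = Var(R) + E[R]² = 0.083333333 + 0.25 = 0.33333333
E[C²] = Var(C) + E[C]² = 0.33333333 + 36 = 36.333333
E[Z] = 0.33333333 + 36.333333 = 36.666667

36.666667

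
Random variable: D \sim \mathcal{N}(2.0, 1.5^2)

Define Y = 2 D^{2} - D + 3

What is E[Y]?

E[Y] = 2*E[D²] - 1*E[D] + 3
E[D] = 2
E[D²] = Var(D) + (E[D])² = 2.25 + 4 = 6.25
E[Y] = 2*6.25 - 1*2 + 3 = 13.5

13.5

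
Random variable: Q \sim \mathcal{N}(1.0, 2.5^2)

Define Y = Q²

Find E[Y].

E[Q²] = Var(Q) + (E[Q])² = 6.25 + 1 = 7.25

7.25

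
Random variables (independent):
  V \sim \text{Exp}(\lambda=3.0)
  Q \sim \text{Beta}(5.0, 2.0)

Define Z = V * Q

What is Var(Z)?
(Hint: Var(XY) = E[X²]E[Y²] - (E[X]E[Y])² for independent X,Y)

Var(XY) = E[X²]E[Y²] - (E[X]E[Y])²
E[V] = 0.33333333, Var(V) = 0.11111111
E[Q] = 0.71428571, Var(Q) = 0.025510204
E[V²] = 0.11111111 + 0.33333333² = 0.22222222
E[Q²] = 0.025510204 + 0.71428571² = 0.53571429
Var(Z) = 0.22222222*0.53571429 - (0.33333333*0.71428571)²
= 0.11904762 - 0.056689342 = 0.062358277

0.062358277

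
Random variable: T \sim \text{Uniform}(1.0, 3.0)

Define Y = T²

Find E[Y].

E[T²] = Var(T) + (E[T])² = 0.33333333 + 4 = 4.3333333

4.3333333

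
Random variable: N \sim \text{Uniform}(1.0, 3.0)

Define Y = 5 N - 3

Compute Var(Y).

For Y = aN + b: Var(Y) = a² * Var(N)
Var(N) = (3 - 1)^2/12 = 0.33333333
Var(Y) = 5² * 0.33333333 = 25 * 0.33333333 = 8.3333333

8.3333333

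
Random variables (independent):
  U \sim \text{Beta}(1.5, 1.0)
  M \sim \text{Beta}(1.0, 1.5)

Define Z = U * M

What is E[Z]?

For independent RVs: E[XY] = E[X]*E[Y]
E[U] = 0.6
E[M] = 0.4
E[Z] = 0.6 * 0.4 = 0.24

0.24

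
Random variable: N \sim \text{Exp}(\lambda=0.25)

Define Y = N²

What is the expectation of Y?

E[N²] = Var(N) + (E[N])² = 16 + 16 = 32

32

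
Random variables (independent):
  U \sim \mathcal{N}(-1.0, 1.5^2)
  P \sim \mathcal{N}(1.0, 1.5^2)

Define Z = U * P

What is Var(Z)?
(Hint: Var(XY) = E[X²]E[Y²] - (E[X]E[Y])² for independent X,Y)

Var(XY) = E[X²]E[Y²] - (E[X]E[Y])²
E[U] = -1, Var(U) = 2.25
E[P] = 1, Var(P) = 2.25
E[U²] = 2.25 + (-1)² = 3.25
E[P²] = 2.25 + 1² = 3.25
Var(Z) = 3.25*3.25 - (-1*1)²
= 10.5625 - 1 = 9.5625

9.5625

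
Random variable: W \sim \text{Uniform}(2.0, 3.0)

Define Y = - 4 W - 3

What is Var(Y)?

For Y = aW + b: Var(Y) = a² * Var(W)
Var(W) = (3 - 2)^2/12 = 0.083333333
Var(Y) = (-4)² * 0.083333333 = 16 * 0.083333333 = 1.3333333

1.3333333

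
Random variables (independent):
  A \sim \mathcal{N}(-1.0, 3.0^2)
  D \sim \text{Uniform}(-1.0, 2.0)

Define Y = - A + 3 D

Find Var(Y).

For independent RVs: Var(aX + bY) = a²Var(X) + b²Var(Y)
Var(A) = 9
Var(D) = 0.75
Var(Y) = (-1)²*9 + 3²*0.75
= 1*9 + 9*0.75 = 15.75

15.75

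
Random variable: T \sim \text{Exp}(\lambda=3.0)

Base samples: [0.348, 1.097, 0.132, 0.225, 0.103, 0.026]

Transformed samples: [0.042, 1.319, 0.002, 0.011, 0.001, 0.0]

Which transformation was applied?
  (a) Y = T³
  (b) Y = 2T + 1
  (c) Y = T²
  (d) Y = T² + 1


Checking option (a) Y = T³:
  T = 0.348 -> Y = 0.042 ✓
  T = 1.097 -> Y = 1.319 ✓
  T = 0.132 -> Y = 0.002 ✓
All samples match this transformation.

(a) T³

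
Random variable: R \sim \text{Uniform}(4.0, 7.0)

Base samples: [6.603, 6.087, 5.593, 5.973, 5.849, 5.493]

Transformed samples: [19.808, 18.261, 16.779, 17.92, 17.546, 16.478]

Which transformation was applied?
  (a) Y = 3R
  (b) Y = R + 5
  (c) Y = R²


Checking option (a) Y = 3R:
  R = 6.603 -> Y = 19.808 ✓
  R = 6.087 -> Y = 18.261 ✓
  R = 5.593 -> Y = 16.779 ✓
All samples match this transformation.

(a) 3R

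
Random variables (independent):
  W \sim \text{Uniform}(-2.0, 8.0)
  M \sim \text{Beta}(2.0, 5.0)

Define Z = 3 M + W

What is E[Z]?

E[Z] = 1*E[W] + 3*E[M]
E[W] = 3
E[M] = 0.28571429
E[Z] = 1*3 + 3*0.28571429 = 3.8571429

3.8571429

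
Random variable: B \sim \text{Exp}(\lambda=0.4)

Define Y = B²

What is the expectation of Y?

E[B²] = Var(B) + (E[B])² = 6.25 + 6.25 = 12.5

12.5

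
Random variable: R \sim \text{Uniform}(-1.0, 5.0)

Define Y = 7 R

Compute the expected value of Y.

For Y = 7R:
E[Y] = 7 * E[R]
E[R] = (-1 + 5)/2 = 2
E[Y] = 7 * 2 = 14

14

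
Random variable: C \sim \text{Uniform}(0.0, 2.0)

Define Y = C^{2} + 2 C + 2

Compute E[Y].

E[Y] = 1*E[C²] + 2*E[C] + 2
E[C] = 1
E[C²] = Var(C) + (E[C])² = 0.33333333 + 1 = 1.3333333
E[Y] = 1*1.3333333 + 2*1 + 2 = 5.3333333

5.3333333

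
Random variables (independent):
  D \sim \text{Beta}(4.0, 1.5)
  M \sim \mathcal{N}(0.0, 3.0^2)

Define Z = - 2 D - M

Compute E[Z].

E[Z] = -2*E[D] - 1*E[M]
E[D] = 0.72727273
E[M] = 0
E[Z] = -2*0.72727273 - 1*0 = -1.4545455

-1.4545455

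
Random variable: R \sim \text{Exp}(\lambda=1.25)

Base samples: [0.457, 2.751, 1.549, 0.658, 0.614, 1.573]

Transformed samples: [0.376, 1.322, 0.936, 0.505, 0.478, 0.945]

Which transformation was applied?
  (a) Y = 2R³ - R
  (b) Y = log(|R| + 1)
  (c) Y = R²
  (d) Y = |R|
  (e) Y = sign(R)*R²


Checking option (b) Y = log(|R| + 1):
  R = 0.457 -> Y = 0.376 ✓
  R = 2.751 -> Y = 1.322 ✓
  R = 1.549 -> Y = 0.936 ✓
All samples match this transformation.

(b) log(|R| + 1)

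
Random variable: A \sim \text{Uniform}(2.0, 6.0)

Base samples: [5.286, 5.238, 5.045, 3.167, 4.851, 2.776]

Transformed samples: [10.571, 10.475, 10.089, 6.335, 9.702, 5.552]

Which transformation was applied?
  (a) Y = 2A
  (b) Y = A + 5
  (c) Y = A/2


Checking option (a) Y = 2A:
  A = 5.286 -> Y = 10.571 ✓
  A = 5.238 -> Y = 10.475 ✓
  A = 5.045 -> Y = 10.089 ✓
All samples match this transformation.

(a) 2A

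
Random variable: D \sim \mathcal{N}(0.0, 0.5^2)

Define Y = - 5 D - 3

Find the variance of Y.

For Y = aD + b: Var(Y) = a² * Var(D)
Var(D) = 0.5^2 = 0.25
Var(Y) = (-5)² * 0.25 = 25 * 0.25 = 6.25

6.25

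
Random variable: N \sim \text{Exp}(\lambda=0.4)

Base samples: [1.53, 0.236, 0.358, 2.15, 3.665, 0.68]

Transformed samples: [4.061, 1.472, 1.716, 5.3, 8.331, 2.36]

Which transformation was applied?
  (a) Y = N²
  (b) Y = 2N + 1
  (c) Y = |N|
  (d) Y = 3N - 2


Checking option (b) Y = 2N + 1:
  N = 1.53 -> Y = 4.061 ✓
  N = 0.236 -> Y = 1.472 ✓
  N = 0.358 -> Y = 1.716 ✓
All samples match this transformation.

(b) 2N + 1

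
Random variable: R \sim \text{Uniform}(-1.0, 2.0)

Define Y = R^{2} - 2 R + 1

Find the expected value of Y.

E[Y] = 1*E[R²] - 2*E[R] + 1
E[R] = 0.5
E[R²] = Var(R) + (E[R])² = 0.75 + 0.25 = 1
E[Y] = 1*1 - 2*0.5 + 1 = 1

1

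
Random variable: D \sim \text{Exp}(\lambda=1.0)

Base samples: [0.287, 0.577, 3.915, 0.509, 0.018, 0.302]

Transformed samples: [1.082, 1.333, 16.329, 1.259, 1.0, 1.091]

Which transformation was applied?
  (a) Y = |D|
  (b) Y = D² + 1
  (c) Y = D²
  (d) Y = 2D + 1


Checking option (b) Y = D² + 1:
  D = 0.287 -> Y = 1.082 ✓
  D = 0.577 -> Y = 1.333 ✓
  D = 3.915 -> Y = 16.329 ✓
All samples match this transformation.

(b) D² + 1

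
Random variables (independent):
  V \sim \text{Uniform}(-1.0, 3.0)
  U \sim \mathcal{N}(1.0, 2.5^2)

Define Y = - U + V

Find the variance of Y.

For independent RVs: Var(aX + bY) = a²Var(X) + b²Var(Y)
Var(V) = 1.3333333
Var(U) = 6.25
Var(Y) = 1²*1.3333333 + (-1)²*6.25
= 1*1.3333333 + 1*6.25 = 7.5833333

7.5833333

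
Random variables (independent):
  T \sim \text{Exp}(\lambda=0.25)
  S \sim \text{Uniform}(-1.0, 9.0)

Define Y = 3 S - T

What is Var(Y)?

For independent RVs: Var(aX + bY) = a²Var(X) + b²Var(Y)
Var(T) = 16
Var(S) = 8.3333333
Var(Y) = (-1)²*16 + 3²*8.3333333
= 1*16 + 9*8.3333333 = 91

91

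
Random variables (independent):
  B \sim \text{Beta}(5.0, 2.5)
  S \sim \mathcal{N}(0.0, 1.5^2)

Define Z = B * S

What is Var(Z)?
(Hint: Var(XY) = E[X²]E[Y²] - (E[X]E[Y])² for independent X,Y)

Var(XY) = E[X²]E[Y²] - (E[X]E[Y])²
E[B] = 0.66666667, Var(B) = 0.026143791
E[S] = 0, Var(S) = 2.25
E[B²] = 0.026143791 + 0.66666667² = 0.47058824
E[S²] = 2.25 + 0² = 2.25
Var(Z) = 0.47058824*2.25 - (0.66666667*0)²
= 1.0588235 - 0 = 1.0588235

1.0588235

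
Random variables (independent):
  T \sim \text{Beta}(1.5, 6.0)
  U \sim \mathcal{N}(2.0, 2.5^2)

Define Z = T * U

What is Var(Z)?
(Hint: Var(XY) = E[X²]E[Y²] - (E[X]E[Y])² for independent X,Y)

Var(XY) = E[X²]E[Y²] - (E[X]E[Y])²
E[T] = 0.2, Var(T) = 0.018823529
E[U] = 2, Var(U) = 6.25
E[T²] = 0.018823529 + 0.2² = 0.058823529
E[U²] = 6.25 + 2² = 10.25
Var(Z) = 0.058823529*10.25 - (0.2*2)²
= 0.60294118 - 0.16 = 0.44294118

0.44294118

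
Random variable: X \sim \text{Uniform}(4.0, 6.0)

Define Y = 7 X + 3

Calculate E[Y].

For Y = 7X + 3:
E[Y] = 7 * E[X] + 3
E[X] = (4 + 6)/2 = 5
E[Y] = 7 * 5 + 3 = 38

38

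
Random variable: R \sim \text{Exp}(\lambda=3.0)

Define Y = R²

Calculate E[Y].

Using E[X²] = Var(X) + (E[X])²:
E[R] = 0.33333333
Var(R) = 1/3.0^2 = 0.11111111
E[R²] = 0.11111111 + 0.33333333² = 0.11111111 + 0.11111111 = 0.22222222

0.22222222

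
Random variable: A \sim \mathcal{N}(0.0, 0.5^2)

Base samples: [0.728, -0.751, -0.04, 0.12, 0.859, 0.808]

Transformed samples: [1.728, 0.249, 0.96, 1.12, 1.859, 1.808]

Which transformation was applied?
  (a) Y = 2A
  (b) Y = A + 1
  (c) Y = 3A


Checking option (b) Y = A + 1:
  A = 0.728 -> Y = 1.728 ✓
  A = -0.751 -> Y = 0.249 ✓
  A = -0.04 -> Y = 0.96 ✓
All samples match this transformation.

(b) A + 1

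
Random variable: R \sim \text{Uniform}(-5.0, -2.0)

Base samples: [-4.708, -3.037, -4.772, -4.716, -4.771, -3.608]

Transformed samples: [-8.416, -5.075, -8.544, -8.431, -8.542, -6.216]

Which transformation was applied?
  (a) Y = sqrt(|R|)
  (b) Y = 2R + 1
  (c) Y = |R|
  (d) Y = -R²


Checking option (b) Y = 2R + 1:
  R = -4.708 -> Y = -8.416 ✓
  R = -3.037 -> Y = -5.075 ✓
  R = -4.772 -> Y = -8.544 ✓
All samples match this transformation.

(b) 2R + 1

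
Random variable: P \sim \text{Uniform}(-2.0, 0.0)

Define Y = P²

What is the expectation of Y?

E[P²] = Var(P) + (E[P])² = 0.33333333 + 1 = 1.3333333

1.3333333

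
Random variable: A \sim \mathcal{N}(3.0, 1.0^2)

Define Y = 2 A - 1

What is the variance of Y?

For Y = aA + b: Var(Y) = a² * Var(A)
Var(A) = 1.0^2 = 1
Var(Y) = 2² * 1 = 4 * 1 = 4

4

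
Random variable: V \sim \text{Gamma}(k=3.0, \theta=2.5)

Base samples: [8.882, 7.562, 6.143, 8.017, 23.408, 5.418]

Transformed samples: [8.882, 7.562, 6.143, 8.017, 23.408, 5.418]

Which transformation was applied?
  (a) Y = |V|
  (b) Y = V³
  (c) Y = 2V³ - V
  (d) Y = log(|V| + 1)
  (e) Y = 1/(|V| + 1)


Checking option (a) Y = |V|:
  V = 8.882 -> Y = 8.882 ✓
  V = 7.562 -> Y = 7.562 ✓
  V = 6.143 -> Y = 6.143 ✓
All samples match this transformation.

(a) |V|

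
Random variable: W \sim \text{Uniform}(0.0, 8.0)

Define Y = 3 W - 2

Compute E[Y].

For Y = 3W - 2:
E[Y] = 3 * E[W] - 2
E[W] = (0 + 8)/2 = 4
E[Y] = 3 * 4 - 2 = 10

10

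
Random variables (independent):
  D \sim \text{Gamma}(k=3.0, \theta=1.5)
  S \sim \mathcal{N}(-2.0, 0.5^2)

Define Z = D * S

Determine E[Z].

For independent RVs: E[XY] = E[X]*E[Y]
E[D] = 4.5
E[S] = -2
E[Z] = 4.5 * (-2) = -9

-9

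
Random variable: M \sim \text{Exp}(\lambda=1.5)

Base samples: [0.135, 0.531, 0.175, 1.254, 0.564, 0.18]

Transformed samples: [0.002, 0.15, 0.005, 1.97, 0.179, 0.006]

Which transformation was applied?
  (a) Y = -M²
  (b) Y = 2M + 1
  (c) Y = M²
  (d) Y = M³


Checking option (d) Y = M³:
  M = 0.135 -> Y = 0.002 ✓
  M = 0.531 -> Y = 0.15 ✓
  M = 0.175 -> Y = 0.005 ✓
All samples match this transformation.

(d) M³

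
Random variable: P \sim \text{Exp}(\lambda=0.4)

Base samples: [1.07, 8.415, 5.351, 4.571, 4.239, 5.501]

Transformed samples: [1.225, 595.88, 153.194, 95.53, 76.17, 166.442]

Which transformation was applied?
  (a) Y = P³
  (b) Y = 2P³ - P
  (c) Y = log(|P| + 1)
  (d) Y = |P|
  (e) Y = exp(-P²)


Checking option (a) Y = P³:
  P = 1.07 -> Y = 1.225 ✓
  P = 8.415 -> Y = 595.88 ✓
  P = 5.351 -> Y = 153.194 ✓
All samples match this transformation.

(a) P³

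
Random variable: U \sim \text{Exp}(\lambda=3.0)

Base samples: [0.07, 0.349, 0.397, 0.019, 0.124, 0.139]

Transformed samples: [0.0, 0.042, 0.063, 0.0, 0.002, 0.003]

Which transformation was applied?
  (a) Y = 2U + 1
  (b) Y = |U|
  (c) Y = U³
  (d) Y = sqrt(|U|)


Checking option (c) Y = U³:
  U = 0.07 -> Y = 0.0 ✓
  U = 0.349 -> Y = 0.042 ✓
  U = 0.397 -> Y = 0.063 ✓
All samples match this transformation.

(c) U³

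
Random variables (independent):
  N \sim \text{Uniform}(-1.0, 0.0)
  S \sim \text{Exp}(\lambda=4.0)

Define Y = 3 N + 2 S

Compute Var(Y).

For independent RVs: Var(aX + bY) = a²Var(X) + b²Var(Y)
Var(N) = 0.083333333
Var(S) = 0.0625
Var(Y) = 3²*0.083333333 + 2²*0.0625
= 9*0.083333333 + 4*0.0625 = 1

1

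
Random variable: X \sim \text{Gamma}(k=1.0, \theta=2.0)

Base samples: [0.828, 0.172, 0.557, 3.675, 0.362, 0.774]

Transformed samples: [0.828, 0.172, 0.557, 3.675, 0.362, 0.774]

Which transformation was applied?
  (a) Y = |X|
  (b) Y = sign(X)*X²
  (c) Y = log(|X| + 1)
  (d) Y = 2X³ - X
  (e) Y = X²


Checking option (a) Y = |X|:
  X = 0.828 -> Y = 0.828 ✓
  X = 0.172 -> Y = 0.172 ✓
  X = 0.557 -> Y = 0.557 ✓
All samples match this transformation.

(a) |X|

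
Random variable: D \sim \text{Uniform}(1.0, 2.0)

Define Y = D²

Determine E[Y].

E[D²] = Var(D) + (E[D])² = 0.083333333 + 2.25 = 2.3333333

2.3333333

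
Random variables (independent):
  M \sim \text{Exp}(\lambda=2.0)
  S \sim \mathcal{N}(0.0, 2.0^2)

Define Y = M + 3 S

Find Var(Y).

For independent RVs: Var(aX + bY) = a²Var(X) + b²Var(Y)
Var(M) = 0.25
Var(S) = 4
Var(Y) = 1²*0.25 + 3²*4
= 1*0.25 + 9*4 = 36.25

36.25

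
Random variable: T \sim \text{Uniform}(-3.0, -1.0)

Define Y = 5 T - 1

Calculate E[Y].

For Y = 5T - 1:
E[Y] = 5 * E[T] - 1
E[T] = (-3 - 1)/2 = -2
E[Y] = 5 * (-2) - 1 = -11

-11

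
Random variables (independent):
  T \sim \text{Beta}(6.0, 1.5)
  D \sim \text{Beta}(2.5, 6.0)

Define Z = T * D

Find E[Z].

For independent RVs: E[XY] = E[X]*E[Y]
E[T] = 0.8
E[D] = 0.29411765
E[Z] = 0.8 * 0.29411765 = 0.23529412

0.23529412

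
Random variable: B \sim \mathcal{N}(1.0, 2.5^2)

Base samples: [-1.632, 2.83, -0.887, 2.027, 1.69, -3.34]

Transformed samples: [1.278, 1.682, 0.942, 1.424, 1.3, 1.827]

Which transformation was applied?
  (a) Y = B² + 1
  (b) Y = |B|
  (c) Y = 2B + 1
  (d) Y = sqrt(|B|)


Checking option (d) Y = sqrt(|B|):
  B = -1.632 -> Y = 1.278 ✓
  B = 2.83 -> Y = 1.682 ✓
  B = -0.887 -> Y = 0.942 ✓
All samples match this transformation.

(d) sqrt(|B|)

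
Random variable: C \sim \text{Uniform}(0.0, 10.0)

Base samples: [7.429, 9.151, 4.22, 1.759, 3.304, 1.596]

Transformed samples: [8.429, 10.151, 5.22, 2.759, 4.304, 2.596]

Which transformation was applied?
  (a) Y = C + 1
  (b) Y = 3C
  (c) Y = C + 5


Checking option (a) Y = C + 1:
  C = 7.429 -> Y = 8.429 ✓
  C = 9.151 -> Y = 10.151 ✓
  C = 4.22 -> Y = 5.22 ✓
All samples match this transformation.

(a) C + 1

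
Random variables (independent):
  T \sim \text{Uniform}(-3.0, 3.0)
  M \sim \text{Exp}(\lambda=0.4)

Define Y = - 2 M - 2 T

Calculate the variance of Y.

For independent RVs: Var(aX + bY) = a²Var(X) + b²Var(Y)
Var(T) = 3
Var(M) = 6.25
Var(Y) = (-2)²*3 + (-2)²*6.25
= 4*3 + 4*6.25 = 37

37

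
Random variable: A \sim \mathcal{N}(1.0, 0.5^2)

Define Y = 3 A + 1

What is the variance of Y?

For Y = aA + b: Var(Y) = a² * Var(A)
Var(A) = 0.5^2 = 0.25
Var(Y) = 3² * 0.25 = 9 * 0.25 = 2.25

2.25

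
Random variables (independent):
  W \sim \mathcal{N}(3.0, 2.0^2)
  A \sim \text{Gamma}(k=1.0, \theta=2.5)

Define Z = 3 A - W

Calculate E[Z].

E[Z] = -1*E[W] + 3*E[A]
E[W] = 3
E[A] = 2.5
E[Z] = -1*3 + 3*2.5 = 4.5

4.5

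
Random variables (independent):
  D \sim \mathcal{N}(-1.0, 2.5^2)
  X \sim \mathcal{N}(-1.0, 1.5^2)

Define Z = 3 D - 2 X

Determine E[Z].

E[Z] = 3*E[D] - 2*E[X]
E[D] = -1
E[X] = -1
E[Z] = 3*(-1) - 2*(-1) = -1

-1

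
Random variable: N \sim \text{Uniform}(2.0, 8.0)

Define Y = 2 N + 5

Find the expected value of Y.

For Y = 2N + 5:
E[Y] = 2 * E[N] + 5
E[N] = (2 + 8)/2 = 5
E[Y] = 2 * 5 + 5 = 15

15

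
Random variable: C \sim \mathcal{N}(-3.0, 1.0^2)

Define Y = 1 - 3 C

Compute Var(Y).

For Y = aC + b: Var(Y) = a² * Var(C)
Var(C) = 1.0^2 = 1
Var(Y) = (-3)² * 1 = 9 * 1 = 9

9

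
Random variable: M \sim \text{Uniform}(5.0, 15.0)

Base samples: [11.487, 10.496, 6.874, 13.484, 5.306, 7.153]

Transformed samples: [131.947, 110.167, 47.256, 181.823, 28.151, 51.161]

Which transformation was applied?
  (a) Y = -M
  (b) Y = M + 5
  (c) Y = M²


Checking option (c) Y = M²:
  M = 11.487 -> Y = 131.947 ✓
  M = 10.496 -> Y = 110.167 ✓
  M = 6.874 -> Y = 47.256 ✓
All samples match this transformation.

(c) M²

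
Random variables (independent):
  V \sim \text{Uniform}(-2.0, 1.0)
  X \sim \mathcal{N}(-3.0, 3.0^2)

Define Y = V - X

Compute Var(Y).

For independent RVs: Var(aX + bY) = a²Var(X) + b²Var(Y)
Var(V) = 0.75
Var(X) = 9
Var(Y) = 1²*0.75 + (-1)²*9
= 1*0.75 + 1*9 = 9.75

9.75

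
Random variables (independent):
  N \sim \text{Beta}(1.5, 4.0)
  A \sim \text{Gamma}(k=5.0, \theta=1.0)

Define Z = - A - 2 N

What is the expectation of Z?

E[Z] = -2*E[N] - 1*E[A]
E[N] = 0.27272727
E[A] = 5
E[Z] = -2*0.27272727 - 1*5 = -5.5454545

-5.5454545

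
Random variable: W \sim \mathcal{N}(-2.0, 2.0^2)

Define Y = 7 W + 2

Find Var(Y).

For Y = aW + b: Var(Y) = a² * Var(W)
Var(W) = 2.0^2 = 4
Var(Y) = 7² * 4 = 49 * 4 = 196

196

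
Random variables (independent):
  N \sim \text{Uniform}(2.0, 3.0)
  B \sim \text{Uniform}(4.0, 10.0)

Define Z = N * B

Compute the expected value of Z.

For independent RVs: E[XY] = E[X]*E[Y]
E[N] = 2.5
E[B] = 7
E[Z] = 2.5 * 7 = 17.5

17.5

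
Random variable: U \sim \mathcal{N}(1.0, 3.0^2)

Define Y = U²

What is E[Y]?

Using E[X²] = Var(X) + (E[X])²:
E[U] = 1
Var(U) = 3.0^2 = 9
E[U²] = 9 + 1² = 9 + 1 = 10

10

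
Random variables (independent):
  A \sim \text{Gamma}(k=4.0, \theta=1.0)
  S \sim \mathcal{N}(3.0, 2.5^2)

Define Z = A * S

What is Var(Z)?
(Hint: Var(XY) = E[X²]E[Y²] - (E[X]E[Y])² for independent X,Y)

Var(XY) = E[X²]E[Y²] - (E[X]E[Y])²
E[A] = 4, Var(A) = 4
E[S] = 3, Var(S) = 6.25
E[A²] = 4 + 4² = 20
E[S²] = 6.25 + 3² = 15.25
Var(Z) = 20*15.25 - (4*3)²
= 305 - 144 = 161

161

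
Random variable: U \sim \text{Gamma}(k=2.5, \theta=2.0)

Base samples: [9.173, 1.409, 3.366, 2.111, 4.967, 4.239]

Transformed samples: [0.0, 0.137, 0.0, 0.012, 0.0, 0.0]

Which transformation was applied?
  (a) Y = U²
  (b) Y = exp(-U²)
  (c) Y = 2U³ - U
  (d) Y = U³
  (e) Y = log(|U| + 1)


Checking option (b) Y = exp(-U²):
  U = 9.173 -> Y = 0.0 ✓
  U = 1.409 -> Y = 0.137 ✓
  U = 3.366 -> Y = 0.0 ✓
All samples match this transformation.

(b) exp(-U²)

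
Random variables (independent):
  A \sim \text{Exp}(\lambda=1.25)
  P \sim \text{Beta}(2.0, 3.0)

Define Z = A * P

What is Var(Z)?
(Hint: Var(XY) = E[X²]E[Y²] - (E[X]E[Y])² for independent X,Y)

Var(XY) = E[X²]E[Y²] - (E[X]E[Y])²
E[A] = 0.8, Var(A) = 0.64
E[P] = 0.4, Var(P) = 0.04
E[A²] = 0.64 + 0.8² = 1.28
E[P²] = 0.04 + 0.4² = 0.2
Var(Z) = 1.28*0.2 - (0.8*0.4)²
= 0.256 - 0.1024 = 0.1536

0.1536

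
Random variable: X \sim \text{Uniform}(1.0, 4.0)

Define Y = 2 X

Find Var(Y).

For Y = aX + b: Var(Y) = a² * Var(X)
Var(X) = (4 - 1)^2/12 = 0.75
Var(Y) = 2² * 0.75 = 4 * 0.75 = 3

3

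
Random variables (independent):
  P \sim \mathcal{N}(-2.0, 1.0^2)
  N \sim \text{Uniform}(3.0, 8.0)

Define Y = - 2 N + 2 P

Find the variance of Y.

For independent RVs: Var(aX + bY) = a²Var(X) + b²Var(Y)
Var(P) = 1
Var(N) = 2.0833333
Var(Y) = 2²*1 + (-2)²*2.0833333
= 4*1 + 4*2.0833333 = 12.333333

12.333333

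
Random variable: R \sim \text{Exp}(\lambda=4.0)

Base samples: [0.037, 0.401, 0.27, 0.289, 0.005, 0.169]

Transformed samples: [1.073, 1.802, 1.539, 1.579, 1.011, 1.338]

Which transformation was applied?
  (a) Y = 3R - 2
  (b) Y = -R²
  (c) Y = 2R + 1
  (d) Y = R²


Checking option (c) Y = 2R + 1:
  R = 0.037 -> Y = 1.073 ✓
  R = 0.401 -> Y = 1.802 ✓
  R = 0.27 -> Y = 1.539 ✓
All samples match this transformation.

(c) 2R + 1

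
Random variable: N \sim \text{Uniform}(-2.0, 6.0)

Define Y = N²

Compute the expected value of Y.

E[N²] = Var(N) + (E[N])² = 5.3333333 + 4 = 9.3333333

9.3333333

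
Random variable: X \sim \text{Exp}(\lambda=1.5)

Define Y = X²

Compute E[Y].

Using E[X²] = Var(X) + (E[X])²:
E[X] = 0.66666667
Var(X) = 1/1.5^2 = 0.44444444
E[X²] = 0.44444444 + 0.66666667² = 0.44444444 + 0.44444444 = 0.88888889

0.88888889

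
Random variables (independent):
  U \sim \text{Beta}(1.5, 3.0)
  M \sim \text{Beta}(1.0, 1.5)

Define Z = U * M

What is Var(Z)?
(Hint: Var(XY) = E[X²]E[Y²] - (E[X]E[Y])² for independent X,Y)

Var(XY) = E[X²]E[Y²] - (E[X]E[Y])²
E[U] = 0.33333333, Var(U) = 0.04040404
E[M] = 0.4, Var(M) = 0.068571429
E[U²] = 0.04040404 + 0.33333333² = 0.15151515
E[M²] = 0.068571429 + 0.4² = 0.22857143
Var(Z) = 0.15151515*0.22857143 - (0.33333333*0.4)²
= 0.034632035 - 0.017777778 = 0.016854257

0.016854257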